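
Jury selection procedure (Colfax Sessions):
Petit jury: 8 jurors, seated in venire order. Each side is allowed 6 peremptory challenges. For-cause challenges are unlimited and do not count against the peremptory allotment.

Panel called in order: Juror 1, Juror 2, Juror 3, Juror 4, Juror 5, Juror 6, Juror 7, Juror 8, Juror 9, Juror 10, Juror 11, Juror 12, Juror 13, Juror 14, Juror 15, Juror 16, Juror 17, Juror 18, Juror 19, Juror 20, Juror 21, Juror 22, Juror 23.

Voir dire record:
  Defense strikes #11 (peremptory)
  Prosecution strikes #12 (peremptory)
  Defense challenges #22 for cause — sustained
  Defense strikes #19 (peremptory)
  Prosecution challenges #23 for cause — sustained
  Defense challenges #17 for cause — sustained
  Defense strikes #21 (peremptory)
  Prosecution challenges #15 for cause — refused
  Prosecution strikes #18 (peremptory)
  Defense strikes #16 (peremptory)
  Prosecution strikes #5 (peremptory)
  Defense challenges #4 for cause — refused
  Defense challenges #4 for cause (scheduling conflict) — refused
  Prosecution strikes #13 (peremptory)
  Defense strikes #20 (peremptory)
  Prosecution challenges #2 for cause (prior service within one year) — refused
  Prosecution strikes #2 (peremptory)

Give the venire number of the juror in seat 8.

10

Removed: #2, #5, #11, #12, #13, #16, #17, #18, #19, #20, #21, #22, #23. (#4, #15 stay — for-cause denied.)
Filling seats in venire order through position 8: #1, #3, #4, #6, #7, #8, #9, #10.
So seat 8 is #10.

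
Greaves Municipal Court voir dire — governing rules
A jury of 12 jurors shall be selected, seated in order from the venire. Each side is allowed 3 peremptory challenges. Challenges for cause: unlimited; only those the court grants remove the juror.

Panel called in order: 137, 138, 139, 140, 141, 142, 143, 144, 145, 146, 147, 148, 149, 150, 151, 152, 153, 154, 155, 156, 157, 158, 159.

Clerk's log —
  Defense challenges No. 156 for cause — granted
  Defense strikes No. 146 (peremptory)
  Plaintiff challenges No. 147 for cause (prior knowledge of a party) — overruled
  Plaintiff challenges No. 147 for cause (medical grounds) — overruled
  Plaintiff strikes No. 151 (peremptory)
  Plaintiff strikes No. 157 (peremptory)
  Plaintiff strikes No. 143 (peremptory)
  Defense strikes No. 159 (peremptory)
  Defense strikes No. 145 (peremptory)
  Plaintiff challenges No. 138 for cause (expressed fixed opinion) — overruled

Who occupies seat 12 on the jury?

Removed: #143, #145, #146, #151, #156, #157, #159. (#138, #147 stay — for-cause denied.)
Filling seats in venire order through position 12: #137, #138, #139, #140, #141, #142, #144, #147, #148, #149, #150, #152.
So seat 12 is #152.

152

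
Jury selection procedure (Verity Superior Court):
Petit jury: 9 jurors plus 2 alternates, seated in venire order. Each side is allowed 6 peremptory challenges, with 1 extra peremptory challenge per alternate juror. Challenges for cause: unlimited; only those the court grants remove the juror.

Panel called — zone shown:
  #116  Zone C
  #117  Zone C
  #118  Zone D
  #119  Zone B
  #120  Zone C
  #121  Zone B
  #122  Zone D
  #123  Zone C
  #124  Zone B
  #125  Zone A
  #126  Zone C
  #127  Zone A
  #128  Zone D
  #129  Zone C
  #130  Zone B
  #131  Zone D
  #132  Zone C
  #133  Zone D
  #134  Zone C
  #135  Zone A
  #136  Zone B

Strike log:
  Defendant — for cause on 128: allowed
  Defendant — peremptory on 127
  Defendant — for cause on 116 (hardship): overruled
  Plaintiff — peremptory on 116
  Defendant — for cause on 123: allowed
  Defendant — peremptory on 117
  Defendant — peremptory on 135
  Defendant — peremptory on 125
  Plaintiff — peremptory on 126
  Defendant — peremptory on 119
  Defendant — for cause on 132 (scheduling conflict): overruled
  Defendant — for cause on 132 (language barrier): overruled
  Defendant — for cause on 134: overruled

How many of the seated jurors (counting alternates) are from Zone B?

3

Removed: #116, #117, #119, #123, #125, #126, #127, #128, #135.
Seated (11 incl. alternates): #118, #120, #121, #122, #124, #129, #130, #131, #132, #133, #134.
Of those, in Zone B: #121, #124, #130 → 3.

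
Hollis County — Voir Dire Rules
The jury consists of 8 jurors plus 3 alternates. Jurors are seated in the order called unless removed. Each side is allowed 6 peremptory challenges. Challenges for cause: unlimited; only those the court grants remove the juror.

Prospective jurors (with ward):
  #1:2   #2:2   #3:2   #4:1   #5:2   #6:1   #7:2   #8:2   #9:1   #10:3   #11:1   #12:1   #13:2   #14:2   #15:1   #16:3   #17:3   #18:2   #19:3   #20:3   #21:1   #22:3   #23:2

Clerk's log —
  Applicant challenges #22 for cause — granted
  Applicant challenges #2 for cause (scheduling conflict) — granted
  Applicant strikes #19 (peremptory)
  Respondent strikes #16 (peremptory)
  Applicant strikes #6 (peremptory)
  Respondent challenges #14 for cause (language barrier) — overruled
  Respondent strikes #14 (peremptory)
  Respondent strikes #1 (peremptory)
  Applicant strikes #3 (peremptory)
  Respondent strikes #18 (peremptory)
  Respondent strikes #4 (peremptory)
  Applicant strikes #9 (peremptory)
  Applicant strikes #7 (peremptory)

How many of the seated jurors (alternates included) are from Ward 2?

Removed: #1, #2, #3, #4, #6, #7, #9, #14, #16, #18, #19, #22.
Seated (11 incl. alternates): #5, #8, #10, #11, #12, #13, #15, #17, #20, #21, #23.
Of those, in Ward 2: #5, #8, #13, #23 → 4.

4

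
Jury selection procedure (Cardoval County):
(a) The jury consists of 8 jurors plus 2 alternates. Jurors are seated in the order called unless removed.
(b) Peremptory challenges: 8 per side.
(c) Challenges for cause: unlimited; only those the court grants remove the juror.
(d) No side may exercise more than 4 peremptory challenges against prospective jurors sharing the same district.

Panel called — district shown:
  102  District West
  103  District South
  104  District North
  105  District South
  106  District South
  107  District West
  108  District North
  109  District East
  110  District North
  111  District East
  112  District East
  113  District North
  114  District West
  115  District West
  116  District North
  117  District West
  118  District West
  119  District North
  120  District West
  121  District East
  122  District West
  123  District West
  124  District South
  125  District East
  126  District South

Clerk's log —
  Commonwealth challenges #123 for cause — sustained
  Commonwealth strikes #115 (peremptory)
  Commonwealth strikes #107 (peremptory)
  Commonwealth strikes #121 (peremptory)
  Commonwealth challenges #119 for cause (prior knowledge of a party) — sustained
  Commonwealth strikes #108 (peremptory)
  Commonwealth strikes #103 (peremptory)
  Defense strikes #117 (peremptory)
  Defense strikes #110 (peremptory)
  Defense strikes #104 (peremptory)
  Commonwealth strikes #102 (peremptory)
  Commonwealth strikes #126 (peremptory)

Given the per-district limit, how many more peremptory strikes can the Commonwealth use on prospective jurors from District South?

Commonwealth peremptories so far: #115, #107, #121, #108, #103, #102, #126 — 7 of 8 used, 1 left overall.
Against District South: #103, #126 — 2 used; per-district cap 4 leaves 2.
Binding limit: min(1, 2) = 1.

1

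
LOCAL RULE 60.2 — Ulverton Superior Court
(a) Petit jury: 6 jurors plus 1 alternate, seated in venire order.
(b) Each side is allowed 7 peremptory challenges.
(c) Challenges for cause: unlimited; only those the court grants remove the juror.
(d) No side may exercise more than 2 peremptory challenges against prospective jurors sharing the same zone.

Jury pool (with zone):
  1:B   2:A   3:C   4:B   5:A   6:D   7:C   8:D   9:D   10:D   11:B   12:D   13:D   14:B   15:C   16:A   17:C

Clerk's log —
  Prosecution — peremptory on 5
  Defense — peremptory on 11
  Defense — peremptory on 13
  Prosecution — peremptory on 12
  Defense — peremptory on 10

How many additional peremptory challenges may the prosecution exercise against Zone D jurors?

1

Prosecution peremptories so far: #5, #12 — 2 of 7 used, 5 left overall.
Against Zone D: #12 — 1 used; per-zone cap 2 leaves 1.
Binding limit: min(5, 1) = 1.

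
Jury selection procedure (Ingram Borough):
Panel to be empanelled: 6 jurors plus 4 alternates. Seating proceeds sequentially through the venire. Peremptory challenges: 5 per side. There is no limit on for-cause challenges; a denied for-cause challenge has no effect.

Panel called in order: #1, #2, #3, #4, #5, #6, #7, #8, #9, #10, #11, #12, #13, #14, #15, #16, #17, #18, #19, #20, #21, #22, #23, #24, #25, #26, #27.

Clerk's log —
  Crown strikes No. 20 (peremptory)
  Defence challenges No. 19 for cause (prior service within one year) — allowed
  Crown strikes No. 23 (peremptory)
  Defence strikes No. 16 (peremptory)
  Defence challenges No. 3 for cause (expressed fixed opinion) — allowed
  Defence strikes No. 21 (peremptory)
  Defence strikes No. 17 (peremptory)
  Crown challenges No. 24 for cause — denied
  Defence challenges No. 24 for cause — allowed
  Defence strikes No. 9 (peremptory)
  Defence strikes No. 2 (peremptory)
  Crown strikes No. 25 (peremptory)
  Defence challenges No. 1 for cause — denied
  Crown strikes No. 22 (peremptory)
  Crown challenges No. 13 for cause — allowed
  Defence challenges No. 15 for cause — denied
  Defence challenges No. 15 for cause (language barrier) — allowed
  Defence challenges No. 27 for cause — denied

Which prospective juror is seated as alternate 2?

11

Removed: #2, #3, #9, #13, #15, #16, #17, #19, #20, #21, #22, #23, #24, #25. (#1, #27 stay — for-cause denied.)
Seating in order: seats 1–6 → #1, #4, #5, #6, #7, #8; alternates → #10, #11, #12, #14.
So alternate 2 is #11.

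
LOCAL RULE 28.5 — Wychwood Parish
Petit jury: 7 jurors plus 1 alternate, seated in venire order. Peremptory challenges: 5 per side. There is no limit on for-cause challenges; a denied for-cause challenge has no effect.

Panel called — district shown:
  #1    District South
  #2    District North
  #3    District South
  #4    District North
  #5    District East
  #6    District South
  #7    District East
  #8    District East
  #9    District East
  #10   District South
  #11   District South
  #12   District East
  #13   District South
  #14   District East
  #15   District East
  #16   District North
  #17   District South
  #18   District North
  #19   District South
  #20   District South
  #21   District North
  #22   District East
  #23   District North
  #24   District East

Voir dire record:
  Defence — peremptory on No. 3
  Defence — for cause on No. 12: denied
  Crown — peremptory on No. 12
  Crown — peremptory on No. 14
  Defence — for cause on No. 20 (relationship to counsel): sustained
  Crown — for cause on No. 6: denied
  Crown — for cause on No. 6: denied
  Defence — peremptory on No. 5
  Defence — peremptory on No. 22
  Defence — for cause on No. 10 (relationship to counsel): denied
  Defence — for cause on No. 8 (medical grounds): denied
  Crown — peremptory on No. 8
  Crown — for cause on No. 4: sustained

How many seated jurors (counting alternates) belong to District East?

Removed: #3, #4, #5, #8, #12, #14, #20, #22.
Seated (8 incl. alternates): #1, #2, #6, #7, #9, #10, #11, #13.
Of those, in District East: #7, #9 → 2.

2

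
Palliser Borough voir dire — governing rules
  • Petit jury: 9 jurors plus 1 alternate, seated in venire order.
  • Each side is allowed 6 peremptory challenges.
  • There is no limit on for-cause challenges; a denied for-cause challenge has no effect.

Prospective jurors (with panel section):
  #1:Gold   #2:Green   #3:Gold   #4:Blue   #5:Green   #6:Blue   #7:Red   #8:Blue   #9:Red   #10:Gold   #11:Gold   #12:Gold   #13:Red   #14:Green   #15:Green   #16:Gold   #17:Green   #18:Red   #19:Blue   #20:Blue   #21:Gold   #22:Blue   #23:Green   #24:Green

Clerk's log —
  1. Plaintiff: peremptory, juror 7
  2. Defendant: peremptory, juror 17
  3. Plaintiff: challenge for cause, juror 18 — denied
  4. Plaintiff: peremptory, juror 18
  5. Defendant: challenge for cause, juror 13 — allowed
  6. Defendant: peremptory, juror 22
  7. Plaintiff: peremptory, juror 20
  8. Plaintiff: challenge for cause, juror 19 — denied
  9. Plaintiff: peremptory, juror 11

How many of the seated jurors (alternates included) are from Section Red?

Removed: #7, #11, #13, #17, #18, #20, #22.
Seated (10 incl. alternates): #1, #2, #3, #4, #5, #6, #8, #9, #10, #12.
Of those, in Section Red: #9 → 1.

1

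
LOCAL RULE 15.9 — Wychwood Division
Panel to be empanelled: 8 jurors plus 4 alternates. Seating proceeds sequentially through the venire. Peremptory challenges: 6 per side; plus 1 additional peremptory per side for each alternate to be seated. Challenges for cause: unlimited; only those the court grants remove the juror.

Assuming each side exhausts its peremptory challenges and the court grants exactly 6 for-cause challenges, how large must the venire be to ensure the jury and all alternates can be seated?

38

Seats to fill: 8 + 4 alternates = 12.
Peremptories: 6 + 1×4 = 10 per side × 2 sides = 20.
For-cause removals: 6.
Minimum venire: 12 + 20 + 6 = 38.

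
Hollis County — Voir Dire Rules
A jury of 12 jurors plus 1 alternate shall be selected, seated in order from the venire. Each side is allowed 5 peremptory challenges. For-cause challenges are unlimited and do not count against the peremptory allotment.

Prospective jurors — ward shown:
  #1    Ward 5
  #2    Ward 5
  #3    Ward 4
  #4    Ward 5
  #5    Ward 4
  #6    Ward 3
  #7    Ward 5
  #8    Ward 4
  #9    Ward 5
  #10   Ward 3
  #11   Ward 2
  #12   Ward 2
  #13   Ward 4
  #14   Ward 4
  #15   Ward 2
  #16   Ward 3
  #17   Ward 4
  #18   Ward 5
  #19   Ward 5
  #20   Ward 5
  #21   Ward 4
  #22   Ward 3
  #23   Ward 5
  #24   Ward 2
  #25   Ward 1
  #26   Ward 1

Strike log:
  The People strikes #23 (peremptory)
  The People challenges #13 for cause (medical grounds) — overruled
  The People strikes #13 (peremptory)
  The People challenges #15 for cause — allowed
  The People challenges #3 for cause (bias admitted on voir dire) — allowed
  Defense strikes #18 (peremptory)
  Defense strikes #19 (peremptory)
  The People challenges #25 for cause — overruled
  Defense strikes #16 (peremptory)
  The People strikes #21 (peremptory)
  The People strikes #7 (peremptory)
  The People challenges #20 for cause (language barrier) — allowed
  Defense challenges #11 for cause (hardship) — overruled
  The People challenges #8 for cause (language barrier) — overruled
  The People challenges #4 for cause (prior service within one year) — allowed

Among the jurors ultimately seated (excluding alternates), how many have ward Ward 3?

Removed: #3, #4, #7, #13, #15, #16, #18, #19, #20, #21, #23.
Seated jurors 1–12: #1, #2, #5, #6, #8, #9, #10, #11, #12, #14, #17, #22 (alternates #24 not counted).
Of those, in Ward 3: #6, #10, #22 → 3.

3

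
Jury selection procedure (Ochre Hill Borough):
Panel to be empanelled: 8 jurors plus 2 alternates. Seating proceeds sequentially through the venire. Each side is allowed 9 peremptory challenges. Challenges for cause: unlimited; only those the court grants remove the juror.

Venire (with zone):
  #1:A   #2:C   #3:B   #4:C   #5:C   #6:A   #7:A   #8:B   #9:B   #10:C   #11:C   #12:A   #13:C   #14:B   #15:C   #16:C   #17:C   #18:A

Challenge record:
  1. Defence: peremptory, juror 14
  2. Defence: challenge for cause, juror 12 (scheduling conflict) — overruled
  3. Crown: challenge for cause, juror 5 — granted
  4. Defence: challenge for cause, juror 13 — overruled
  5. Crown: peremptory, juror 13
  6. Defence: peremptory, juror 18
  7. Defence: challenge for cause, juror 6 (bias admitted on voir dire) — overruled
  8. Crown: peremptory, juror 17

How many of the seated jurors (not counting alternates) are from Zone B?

Removed: #5, #13, #14, #17, #18.
Seated jurors 1–8: #1, #2, #3, #4, #6, #7, #8, #9 (alternates #10, #11 not counted).
Of those, in Zone B: #3, #8, #9 → 3.

3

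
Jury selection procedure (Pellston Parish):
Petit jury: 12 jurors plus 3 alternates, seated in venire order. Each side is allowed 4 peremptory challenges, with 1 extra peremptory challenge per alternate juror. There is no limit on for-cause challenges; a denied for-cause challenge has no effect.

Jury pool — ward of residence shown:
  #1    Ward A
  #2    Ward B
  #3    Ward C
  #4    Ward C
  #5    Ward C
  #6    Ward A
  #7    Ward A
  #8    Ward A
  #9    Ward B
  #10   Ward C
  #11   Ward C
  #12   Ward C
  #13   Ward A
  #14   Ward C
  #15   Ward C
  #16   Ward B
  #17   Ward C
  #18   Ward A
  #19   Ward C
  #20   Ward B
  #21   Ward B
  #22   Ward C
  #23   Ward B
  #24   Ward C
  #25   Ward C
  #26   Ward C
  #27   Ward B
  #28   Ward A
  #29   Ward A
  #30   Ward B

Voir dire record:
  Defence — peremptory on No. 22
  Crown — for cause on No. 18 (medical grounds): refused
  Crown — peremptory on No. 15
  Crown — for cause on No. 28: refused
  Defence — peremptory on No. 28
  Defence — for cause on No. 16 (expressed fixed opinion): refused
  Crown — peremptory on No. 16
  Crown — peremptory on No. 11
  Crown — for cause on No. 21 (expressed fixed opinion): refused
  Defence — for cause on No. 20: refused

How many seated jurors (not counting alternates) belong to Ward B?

Removed: #11, #15, #16, #22, #28.
Seated jurors 1–12: #1, #2, #3, #4, #5, #6, #7, #8, #9, #10, #12, #13 (alternates #14, #17, #18 not counted).
Of those, in Ward B: #2, #9 → 2.

2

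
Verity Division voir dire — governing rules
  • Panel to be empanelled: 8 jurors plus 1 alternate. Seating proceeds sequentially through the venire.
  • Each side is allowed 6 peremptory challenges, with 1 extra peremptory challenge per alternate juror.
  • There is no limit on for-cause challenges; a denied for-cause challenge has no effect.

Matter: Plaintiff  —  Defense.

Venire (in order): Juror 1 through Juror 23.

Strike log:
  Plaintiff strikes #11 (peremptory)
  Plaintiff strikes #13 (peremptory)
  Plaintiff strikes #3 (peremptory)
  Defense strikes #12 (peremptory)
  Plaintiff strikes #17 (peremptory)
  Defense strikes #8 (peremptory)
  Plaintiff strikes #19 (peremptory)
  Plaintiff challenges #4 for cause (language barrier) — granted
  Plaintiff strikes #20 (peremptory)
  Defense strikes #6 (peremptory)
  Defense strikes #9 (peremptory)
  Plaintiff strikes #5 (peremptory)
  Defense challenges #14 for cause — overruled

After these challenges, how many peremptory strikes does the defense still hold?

Defense allotment: 6 base + 1 × 1 alternate = 7.
Defense peremptories used: #12, #8, #6, #9 — 4 (the for-cause on #14 doesn't count).
Remaining: 7 − 4 = 3.

3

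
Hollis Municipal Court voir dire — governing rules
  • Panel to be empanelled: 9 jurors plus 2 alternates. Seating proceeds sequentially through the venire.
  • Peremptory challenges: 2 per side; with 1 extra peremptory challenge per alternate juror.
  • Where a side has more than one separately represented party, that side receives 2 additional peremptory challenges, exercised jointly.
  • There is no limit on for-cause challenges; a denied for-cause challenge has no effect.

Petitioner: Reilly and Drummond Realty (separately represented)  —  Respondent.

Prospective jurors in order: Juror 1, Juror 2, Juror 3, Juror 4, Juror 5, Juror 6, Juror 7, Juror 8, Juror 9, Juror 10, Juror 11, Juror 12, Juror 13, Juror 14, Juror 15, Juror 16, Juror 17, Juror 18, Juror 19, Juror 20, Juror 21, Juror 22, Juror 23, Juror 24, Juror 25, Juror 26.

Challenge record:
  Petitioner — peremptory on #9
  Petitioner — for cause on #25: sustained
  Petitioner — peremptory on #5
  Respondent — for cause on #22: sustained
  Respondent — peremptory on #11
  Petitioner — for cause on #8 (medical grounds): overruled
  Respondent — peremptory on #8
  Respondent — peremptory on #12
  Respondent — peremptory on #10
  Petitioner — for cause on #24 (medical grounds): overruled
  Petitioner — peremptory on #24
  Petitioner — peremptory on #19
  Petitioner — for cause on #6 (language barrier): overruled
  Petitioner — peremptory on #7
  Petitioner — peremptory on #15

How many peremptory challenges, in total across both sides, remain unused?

0

Petitioner allotment: 2 base + 1 × 2 alternates + 2 multi-party = 6. Respondent allotment: 2 base + 1 × 2 alternates = 4.
Petitioner peremptories used: #9, #5, #24, #19, #7, #15 — 6 (for-cause on #25, #8, #24, #6 don't count).
Respondent peremptories used: #11, #8, #12, #10 — 4 (the for-cause on #22 doesn't count).
Remaining: (6 − 6) + (4 − 4) = 0.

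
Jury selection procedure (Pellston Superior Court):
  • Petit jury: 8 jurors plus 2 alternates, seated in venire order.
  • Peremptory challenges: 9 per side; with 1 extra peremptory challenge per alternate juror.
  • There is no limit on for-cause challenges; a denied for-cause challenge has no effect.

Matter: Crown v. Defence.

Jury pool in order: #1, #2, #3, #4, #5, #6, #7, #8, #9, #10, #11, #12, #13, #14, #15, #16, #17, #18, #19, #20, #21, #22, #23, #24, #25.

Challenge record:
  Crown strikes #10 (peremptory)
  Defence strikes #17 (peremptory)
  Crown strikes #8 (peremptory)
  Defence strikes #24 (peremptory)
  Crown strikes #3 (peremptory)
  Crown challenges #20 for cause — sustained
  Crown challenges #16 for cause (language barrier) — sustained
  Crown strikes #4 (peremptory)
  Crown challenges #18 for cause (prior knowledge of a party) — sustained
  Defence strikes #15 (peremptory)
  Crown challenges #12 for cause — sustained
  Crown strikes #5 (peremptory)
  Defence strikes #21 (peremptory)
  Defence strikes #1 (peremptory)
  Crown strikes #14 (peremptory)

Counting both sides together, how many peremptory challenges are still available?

11

Crown allotment: 9 base + 1 × 2 alternates = 11. Defence allotment: 9 base + 1 × 2 alternates = 11.
Crown peremptories used: #10, #8, #3, #4, #5, #14 — 6 (for-cause on #20, #16, #18, #12 don't count).
Defence peremptories used: #17, #24, #15, #21, #1 — 5.
Remaining: (11 − 6) + (11 − 5) = 11.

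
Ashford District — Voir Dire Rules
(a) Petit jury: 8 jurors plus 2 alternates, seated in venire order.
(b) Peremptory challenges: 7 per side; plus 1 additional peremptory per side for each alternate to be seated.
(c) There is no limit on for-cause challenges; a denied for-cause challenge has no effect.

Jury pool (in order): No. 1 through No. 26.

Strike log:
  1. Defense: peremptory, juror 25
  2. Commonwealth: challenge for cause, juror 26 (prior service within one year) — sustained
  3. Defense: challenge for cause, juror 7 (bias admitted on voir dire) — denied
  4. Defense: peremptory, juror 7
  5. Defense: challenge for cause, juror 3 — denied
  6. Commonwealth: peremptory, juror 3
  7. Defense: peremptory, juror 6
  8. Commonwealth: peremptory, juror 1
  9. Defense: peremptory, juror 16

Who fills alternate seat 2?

Removed: #1, #3, #6, #7, #16, #25, #26.
Seating in order: seats 1–8 → #2, #4, #5, #8, #9, #10, #11, #12; alternates → #13, #14.
So alternate 2 is #14.

14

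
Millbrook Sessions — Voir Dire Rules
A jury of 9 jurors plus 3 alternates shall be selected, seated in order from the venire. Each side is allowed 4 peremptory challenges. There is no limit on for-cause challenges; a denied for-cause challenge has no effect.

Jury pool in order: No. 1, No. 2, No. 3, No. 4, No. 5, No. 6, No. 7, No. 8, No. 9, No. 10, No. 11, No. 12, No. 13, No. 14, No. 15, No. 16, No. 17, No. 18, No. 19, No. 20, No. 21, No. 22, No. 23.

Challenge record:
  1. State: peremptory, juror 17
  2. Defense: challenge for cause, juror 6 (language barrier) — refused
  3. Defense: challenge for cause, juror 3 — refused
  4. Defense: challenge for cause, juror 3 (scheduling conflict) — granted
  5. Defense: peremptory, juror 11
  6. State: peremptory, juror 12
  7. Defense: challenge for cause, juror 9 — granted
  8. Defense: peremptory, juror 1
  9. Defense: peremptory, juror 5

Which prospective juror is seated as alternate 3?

Removed: #1, #3, #5, #9, #11, #12, #17. (#6 stays — for-cause denied.)
Seating in order: seats 1–9 → #2, #4, #6, #7, #8, #10, #13, #14, #15; alternates → #16, #18, #19.
So alternate 3 is #19.

19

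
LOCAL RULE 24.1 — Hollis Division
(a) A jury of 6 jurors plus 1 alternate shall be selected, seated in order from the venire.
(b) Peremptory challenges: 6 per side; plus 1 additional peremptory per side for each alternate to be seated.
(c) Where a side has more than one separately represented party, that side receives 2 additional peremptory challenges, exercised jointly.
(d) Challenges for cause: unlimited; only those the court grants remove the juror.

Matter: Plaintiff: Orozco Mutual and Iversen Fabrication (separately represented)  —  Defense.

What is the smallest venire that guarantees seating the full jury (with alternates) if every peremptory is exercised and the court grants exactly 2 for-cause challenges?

Seats to fill: 6 + 1 alternates = 7.
Peremptories — Plaintiff: 6 + 1×1 + 2 = 9; Defense: 6 + 1×1 = 7; total 16.
For-cause removals: 2.
Minimum venire: 7 + 16 + 2 = 25.

25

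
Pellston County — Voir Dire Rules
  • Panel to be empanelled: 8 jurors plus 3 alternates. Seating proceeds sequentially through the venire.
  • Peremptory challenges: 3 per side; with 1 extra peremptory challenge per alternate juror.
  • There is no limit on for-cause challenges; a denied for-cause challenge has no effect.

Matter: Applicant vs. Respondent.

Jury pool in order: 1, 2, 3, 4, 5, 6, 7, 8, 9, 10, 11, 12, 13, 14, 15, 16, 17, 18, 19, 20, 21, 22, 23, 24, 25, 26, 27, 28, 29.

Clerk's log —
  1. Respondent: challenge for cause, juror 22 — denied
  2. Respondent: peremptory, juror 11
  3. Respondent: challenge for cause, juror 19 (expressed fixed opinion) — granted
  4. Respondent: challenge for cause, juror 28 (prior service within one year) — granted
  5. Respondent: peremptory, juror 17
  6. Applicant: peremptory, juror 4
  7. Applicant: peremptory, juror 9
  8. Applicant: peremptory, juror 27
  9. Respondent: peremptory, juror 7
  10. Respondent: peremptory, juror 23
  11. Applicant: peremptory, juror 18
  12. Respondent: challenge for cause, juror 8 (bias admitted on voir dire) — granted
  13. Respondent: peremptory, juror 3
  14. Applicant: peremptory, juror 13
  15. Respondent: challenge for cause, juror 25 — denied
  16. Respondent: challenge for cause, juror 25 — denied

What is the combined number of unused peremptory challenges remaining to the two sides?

Applicant allotment: 3 base + 1 × 3 alternates = 6. Respondent allotment: 3 base + 1 × 3 alternates = 6.
Applicant peremptories used: #4, #9, #27, #18, #13 — 5.
Respondent peremptories used: #11, #17, #7, #23, #3 — 5 (for-cause on #22, #19, #28, #8, #25, #25 don't count).
Remaining: (6 − 5) + (6 − 5) = 2.

2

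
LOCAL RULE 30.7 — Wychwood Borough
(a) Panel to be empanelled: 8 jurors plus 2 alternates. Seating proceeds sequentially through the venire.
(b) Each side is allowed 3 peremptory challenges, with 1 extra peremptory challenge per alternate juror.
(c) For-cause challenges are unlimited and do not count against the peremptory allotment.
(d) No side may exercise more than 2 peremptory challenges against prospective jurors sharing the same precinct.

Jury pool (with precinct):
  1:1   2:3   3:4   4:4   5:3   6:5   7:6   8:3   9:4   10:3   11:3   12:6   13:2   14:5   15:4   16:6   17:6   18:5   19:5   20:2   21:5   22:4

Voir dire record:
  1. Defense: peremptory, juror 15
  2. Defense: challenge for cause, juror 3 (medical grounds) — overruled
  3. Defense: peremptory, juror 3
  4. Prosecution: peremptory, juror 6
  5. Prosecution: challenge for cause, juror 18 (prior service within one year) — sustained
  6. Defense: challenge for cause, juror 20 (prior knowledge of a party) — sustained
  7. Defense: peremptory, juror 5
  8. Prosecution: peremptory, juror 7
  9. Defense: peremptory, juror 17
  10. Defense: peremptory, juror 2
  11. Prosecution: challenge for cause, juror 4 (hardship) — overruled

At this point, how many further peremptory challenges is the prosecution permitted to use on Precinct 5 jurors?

Prosecution peremptories so far: #6, #7 — 2 of 5 used, 3 left overall.
Against Precinct 5: #6 — 1 used; per-precinct cap 2 leaves 1.
Binding limit: min(3, 1) = 1.

1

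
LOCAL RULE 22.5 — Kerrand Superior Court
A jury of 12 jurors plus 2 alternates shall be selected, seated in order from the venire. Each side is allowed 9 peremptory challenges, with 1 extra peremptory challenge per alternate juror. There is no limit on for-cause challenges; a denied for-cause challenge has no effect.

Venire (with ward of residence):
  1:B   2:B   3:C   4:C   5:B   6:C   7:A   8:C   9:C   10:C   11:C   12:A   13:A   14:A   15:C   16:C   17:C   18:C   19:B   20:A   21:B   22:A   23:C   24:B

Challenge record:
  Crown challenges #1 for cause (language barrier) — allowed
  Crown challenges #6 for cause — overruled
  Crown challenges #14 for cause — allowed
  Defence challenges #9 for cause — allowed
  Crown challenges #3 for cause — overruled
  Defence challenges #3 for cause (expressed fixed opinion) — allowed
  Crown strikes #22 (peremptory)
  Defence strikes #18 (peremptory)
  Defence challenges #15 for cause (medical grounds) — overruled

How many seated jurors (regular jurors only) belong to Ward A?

3

Removed: #1, #3, #9, #14, #18, #22.
Seated jurors 1–12: #2, #4, #5, #6, #7, #8, #10, #11, #12, #13, #15, #16 (alternates #17, #19 not counted).
Of those, in Ward A: #7, #12, #13 → 3.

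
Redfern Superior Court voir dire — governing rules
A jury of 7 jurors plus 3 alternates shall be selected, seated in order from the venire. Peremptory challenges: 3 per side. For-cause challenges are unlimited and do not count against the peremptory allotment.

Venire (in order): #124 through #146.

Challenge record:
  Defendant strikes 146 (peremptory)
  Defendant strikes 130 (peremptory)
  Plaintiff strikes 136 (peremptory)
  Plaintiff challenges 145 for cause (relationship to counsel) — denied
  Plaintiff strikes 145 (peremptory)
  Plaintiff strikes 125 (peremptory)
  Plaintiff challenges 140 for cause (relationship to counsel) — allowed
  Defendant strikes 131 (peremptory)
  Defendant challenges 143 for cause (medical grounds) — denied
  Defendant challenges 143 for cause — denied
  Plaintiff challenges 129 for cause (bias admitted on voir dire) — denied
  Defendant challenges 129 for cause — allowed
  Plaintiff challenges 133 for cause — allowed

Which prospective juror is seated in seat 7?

Removed: #125, #129, #130, #131, #133, #136, #140, #145, #146. (#143 stays — for-cause denied.)
Seating in order: seats 1–7 → #124, #126, #127, #128, #132, #134, #135; alternates → #137, #138, #139.
So seat 7 is #135.

135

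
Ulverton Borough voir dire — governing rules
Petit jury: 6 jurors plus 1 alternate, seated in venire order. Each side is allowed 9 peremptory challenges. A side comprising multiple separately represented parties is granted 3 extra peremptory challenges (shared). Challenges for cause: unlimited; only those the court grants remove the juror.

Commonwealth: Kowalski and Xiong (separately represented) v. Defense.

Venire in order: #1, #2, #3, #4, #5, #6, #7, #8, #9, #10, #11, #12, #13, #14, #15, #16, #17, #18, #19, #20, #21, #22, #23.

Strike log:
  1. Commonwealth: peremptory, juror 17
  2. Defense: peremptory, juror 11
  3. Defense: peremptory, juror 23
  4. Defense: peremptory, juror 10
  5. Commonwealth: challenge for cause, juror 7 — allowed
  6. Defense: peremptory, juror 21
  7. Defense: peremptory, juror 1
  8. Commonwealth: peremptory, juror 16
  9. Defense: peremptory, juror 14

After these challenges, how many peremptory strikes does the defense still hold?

3

Defense allotment: 9.
Defense peremptories used: #11, #23, #10, #21, #1, #14 — 6.
Remaining: 9 − 6 = 3.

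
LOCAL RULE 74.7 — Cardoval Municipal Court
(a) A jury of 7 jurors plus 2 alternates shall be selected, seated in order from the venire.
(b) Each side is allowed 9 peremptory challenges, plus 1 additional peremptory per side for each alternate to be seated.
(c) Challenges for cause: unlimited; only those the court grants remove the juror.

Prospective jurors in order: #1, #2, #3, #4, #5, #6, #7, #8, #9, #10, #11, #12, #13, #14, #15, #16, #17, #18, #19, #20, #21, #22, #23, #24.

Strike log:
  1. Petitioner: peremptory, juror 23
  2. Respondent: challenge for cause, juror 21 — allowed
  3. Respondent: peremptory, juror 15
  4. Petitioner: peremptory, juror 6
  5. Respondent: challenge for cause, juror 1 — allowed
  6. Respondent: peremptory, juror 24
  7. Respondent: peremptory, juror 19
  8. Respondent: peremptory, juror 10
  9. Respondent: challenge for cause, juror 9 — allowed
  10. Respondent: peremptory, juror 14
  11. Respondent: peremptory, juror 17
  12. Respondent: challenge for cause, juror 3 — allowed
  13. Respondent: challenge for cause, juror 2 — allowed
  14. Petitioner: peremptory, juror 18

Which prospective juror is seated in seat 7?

Removed: #1, #2, #3, #6, #9, #10, #14, #15, #17, #18, #19, #21, #23, #24.
Seating in order: seats 1–7 → #4, #5, #7, #8, #11, #12, #13; alternates → #16, #20.
So seat 7 is #13.

13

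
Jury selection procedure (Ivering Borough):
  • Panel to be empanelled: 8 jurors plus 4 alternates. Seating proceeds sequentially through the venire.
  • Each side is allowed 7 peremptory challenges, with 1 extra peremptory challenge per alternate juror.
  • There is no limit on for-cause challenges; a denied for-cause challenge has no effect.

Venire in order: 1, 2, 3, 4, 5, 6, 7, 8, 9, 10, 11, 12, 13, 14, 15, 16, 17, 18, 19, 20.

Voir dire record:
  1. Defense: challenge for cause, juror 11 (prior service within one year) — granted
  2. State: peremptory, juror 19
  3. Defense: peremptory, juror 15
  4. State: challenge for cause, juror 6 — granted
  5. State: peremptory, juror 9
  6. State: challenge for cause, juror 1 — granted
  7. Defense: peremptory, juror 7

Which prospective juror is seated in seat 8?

13

Removed: #1, #6, #7, #9, #11, #15, #19.
Filling seats in venire order through position 8: #2, #3, #4, #5, #8, #10, #12, #13.
So seat 8 is #13.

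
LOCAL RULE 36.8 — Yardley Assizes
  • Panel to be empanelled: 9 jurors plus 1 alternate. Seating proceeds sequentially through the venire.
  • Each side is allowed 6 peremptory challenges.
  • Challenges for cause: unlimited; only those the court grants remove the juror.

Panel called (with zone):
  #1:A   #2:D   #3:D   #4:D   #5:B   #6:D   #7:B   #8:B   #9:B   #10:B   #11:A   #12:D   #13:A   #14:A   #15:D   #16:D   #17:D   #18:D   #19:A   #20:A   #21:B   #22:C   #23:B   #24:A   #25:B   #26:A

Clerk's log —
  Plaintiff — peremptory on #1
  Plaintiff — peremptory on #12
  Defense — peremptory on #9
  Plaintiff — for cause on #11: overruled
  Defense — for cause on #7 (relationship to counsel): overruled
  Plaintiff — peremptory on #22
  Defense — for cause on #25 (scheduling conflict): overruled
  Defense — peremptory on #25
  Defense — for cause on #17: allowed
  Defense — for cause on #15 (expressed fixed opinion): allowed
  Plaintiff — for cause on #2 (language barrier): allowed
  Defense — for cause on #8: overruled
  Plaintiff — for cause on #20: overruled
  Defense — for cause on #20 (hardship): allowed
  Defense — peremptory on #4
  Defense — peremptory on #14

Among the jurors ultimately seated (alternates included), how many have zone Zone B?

4

Removed: #1, #2, #4, #9, #12, #14, #15, #17, #20, #22, #25.
Seated (10 incl. alternates): #3, #5, #6, #7, #8, #10, #11, #13, #16, #18.
Of those, in Zone B: #5, #7, #8, #10 → 4.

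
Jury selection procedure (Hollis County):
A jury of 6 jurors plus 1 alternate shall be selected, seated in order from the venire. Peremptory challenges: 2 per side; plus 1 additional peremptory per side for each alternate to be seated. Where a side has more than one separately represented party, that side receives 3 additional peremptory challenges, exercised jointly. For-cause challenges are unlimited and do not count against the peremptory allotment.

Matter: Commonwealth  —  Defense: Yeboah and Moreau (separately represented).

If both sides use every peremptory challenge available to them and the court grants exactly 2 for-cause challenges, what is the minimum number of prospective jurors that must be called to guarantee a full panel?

Seats to fill: 6 + 1 alternates = 7.
Peremptories — Commonwealth: 2 + 1×1 = 3; Defense: 2 + 1×1 + 3 = 6; total 9.
For-cause removals: 2.
Minimum venire: 7 + 9 + 2 = 18.

18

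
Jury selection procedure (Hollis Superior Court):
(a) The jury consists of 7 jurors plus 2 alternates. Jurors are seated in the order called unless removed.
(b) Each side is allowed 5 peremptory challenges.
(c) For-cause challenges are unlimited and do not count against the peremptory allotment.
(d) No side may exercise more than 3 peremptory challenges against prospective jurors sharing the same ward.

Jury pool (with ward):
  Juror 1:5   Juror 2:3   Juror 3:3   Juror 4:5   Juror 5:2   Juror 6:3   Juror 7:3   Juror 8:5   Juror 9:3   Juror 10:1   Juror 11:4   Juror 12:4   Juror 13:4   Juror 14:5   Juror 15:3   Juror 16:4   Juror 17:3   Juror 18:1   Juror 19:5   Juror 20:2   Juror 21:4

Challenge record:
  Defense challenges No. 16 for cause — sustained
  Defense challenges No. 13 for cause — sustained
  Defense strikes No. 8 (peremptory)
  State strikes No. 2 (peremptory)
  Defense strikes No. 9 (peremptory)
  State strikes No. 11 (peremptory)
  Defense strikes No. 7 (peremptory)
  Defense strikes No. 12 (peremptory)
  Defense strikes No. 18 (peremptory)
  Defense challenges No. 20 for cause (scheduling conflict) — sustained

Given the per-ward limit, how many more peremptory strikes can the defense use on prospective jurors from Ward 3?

Defense peremptories so far: #8, #9, #7, #12, #18 — 5 of 5 used, 0 left overall.
Against Ward 3: #9, #7 — 2 used; per-ward cap 3 leaves 1.
Binding limit: min(0, 1) = 0.

0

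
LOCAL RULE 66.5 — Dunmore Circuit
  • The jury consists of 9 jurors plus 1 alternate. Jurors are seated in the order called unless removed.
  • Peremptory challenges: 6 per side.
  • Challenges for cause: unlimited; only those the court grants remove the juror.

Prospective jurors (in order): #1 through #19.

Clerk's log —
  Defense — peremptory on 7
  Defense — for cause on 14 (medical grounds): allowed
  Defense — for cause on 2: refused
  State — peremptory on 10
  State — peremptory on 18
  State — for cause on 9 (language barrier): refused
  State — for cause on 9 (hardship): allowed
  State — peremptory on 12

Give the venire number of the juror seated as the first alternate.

Removed: #7, #9, #10, #12, #14, #18. (#2 stays — for-cause denied.)
Seating in order: seats 1–9 → #1, #2, #3, #4, #5, #6, #8, #11, #13; alternates → #15.
So alternate 1 is #15.

15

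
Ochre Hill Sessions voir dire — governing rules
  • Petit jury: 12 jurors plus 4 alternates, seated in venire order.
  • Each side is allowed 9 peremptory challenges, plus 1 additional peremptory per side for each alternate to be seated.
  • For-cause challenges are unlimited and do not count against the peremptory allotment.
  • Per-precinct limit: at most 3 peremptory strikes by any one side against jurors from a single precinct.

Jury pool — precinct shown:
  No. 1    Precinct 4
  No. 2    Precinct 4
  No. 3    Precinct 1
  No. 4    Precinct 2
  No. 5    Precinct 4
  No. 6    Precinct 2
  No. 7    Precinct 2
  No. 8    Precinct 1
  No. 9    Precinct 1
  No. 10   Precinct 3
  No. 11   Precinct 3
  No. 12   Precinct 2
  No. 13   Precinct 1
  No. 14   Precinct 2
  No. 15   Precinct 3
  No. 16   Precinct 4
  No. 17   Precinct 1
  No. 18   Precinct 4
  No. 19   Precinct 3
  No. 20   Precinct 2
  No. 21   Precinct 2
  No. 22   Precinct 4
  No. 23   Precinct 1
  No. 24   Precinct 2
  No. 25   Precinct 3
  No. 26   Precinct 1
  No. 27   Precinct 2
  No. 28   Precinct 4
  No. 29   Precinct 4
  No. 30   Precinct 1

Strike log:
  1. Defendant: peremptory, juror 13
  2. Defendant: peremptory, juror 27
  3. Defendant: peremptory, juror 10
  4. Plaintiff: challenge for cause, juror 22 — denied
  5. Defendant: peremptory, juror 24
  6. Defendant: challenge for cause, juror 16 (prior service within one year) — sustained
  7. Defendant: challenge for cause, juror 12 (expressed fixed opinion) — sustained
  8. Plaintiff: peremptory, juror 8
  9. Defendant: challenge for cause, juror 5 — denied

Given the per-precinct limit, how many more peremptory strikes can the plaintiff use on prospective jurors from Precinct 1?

2

Plaintiff peremptories so far: #8 — 1 of 13 used, 12 left overall.
Against Precinct 1: #8 — 1 used; per-precinct cap 3 leaves 2.
Binding limit: min(12, 2) = 2.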